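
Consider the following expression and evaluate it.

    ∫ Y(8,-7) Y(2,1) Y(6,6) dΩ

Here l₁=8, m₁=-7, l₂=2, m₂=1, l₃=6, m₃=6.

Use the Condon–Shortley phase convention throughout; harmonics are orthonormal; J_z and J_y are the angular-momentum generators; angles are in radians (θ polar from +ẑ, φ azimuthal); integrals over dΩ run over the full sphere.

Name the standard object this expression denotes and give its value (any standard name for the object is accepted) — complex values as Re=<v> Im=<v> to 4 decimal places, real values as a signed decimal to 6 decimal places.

This is a Gaunt coefficient — the integral of a triple product of spherical harmonics over the sphere.
Checks pass: Σm=0; 16 even; l₃=6∈[6,10].
(2·8+1)(2·2+1)(2·6+1) = 1105
Δ: 4! 12! 0! / 17! → 1/30940
sum: t=2:+1/2073600 = 1/2073600
3j²(8 2 6; 0 0 0) = Δ·Π!·Σ² = 28/1105  (sign +1)
sum: t=3:−1/2874009600 = -1/2874009600
3j²(8 2 6; -7 1 6) = Δ·Π!·Σ² = 1/68  (sign -1)
combine: 4πI² = 1105·28/1105·1/68 = 7/17
take √, sign -1: I = -0.18101711

Gaunt coefficient, -0.181017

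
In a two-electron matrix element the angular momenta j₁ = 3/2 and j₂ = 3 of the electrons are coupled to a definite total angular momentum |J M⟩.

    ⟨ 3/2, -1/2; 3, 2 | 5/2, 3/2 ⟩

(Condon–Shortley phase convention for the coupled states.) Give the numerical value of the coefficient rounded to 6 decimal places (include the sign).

triangle: 2!·1!·4!/8! = 48/40320
(j±m)!: 1!·2!·5!·1!·4!·1! = 5760
prefactor² = (2J+1)·Δ·N² = 288/7
  k=1: −1/(1!·1!·1!·4!·0!·0!) = -1/24
  k=2: +1/(2!·0!·0!·3!·1!·1!) = 1/12
Σ = 1/24  ⇒  CG² = 288/7·(1/24)² = 1/14
CG = +√(1/14) = +0.267261

+0.267261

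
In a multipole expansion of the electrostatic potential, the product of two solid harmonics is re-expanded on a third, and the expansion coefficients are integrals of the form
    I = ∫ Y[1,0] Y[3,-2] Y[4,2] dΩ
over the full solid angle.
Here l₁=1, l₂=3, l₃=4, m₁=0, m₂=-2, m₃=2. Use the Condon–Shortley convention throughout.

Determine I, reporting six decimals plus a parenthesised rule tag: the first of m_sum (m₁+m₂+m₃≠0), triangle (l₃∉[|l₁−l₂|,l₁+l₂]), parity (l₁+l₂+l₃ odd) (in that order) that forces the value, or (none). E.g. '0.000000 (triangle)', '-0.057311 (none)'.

Checks pass: Σm=0; 8 even; l₃=4∈[2,4].
(2·1+1)(2·3+1)(2·4+1) = 189
Δ: 0! 2! 6! / 9! → 1/252
sum: t=0:+1/36 = 1/36
3j²(1 3 4; 0 0 0) = Δ·Π!·Σ² = 4/63  (sign +1)
sum: t=0:+1/120 = 1/120
3j²(1 3 4; 0 -2 2) = Δ·Π!·Σ² = 1/21  (sign +1)
combine: 4πI² = 189·4/63·1/21 = 4/7
take √, sign +1: I = 0.21324362
No selection rule forces the value: the integral is nonzero (none).

0.213244 (none)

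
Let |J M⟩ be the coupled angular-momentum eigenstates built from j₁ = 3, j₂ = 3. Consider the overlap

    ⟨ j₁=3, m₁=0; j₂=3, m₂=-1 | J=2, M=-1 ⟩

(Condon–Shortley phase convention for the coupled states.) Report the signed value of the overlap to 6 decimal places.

+√(1/42) ≈ +0.154303

triangle: 4!·2!·2!/9! = 96/362880
(j±m)!: 3!·3!·2!·4!·1!·3! = 10368
prefactor² = (2J+1)·Δ·N² = 96/7
  k=1: −1/(1!·3!·2!·1!·0!·1!) = -1/12
  k=2: +1/(2!·2!·1!·0!·1!·2!) = 1/8
Σ = 1/24  ⇒  CG² = 96/7·(1/24)² = 1/42
CG = +√(1/42) = +0.154303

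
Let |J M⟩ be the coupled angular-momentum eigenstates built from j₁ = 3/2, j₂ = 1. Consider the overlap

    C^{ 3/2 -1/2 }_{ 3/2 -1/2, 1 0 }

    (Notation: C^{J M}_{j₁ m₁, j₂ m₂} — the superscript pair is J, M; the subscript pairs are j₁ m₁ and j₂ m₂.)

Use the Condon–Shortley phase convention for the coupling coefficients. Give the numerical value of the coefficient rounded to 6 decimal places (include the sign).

-0.258199  (= −√(1/15))

triangle: 1!×2!×1!/5! = 2/120
(j±m)!: 1!×2!×1!×1!×1!×2! = 4
prefactor² = (2J+1)×Δ×N² = 4/15
  k=0: +1/(0!×1!×2!×1!×0!×0!) = 1/2
  k=1: −1/(1!×0!×1!×0!×1!×1!) = -1
Σ = -1/2  ⇒  CG² = 4/15×(-1/2)² = 1/15
CG = −√(1/15) = -0.258199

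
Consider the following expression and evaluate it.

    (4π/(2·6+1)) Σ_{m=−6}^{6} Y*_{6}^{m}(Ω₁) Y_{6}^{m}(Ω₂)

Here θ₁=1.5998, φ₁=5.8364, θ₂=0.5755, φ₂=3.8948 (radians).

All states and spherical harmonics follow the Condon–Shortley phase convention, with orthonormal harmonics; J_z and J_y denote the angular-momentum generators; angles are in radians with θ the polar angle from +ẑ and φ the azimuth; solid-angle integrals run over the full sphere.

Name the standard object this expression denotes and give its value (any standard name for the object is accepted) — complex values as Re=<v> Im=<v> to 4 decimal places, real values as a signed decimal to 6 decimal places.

This sum is the spherical-harmonic addition theorem: it equals the Legendre polynomial P_l(cos γ) of the angle γ between the two directions.
Addition theorem: P_6(cos γ) = (4π/13) Σ_m Y*_{lm}(Ω₁) Y_{lm}(Ω₂), m = −6…6:
  m=-6: Y*=-0.43159 - 0.21430j  Y=-0.00241 + 0.01232j  product 0.00368 - 0.00480j
  m=-5: Y*=0.02981 + 0.03816j  Y=0.05439 - 0.03920j  product 0.00312 + 0.00091j
  m=-4: Y*=0.07575 + 0.34466j  Y=-0.20930 - 0.02710j  product -0.00651 - 0.07419j
  m=-3: Y*=0.01289 - 0.05493j  Y=0.26552 + 0.32249j  product 0.02114 - 0.01043j
  m=-2: Y*=0.20084 - 0.24977j  Y=0.02903 - 0.45031j  product -0.10664 - 0.09769j
  m=-1: Y*=-0.05358 + 0.02567j  Y=-0.03181 + 0.02983j  product 0.00094 - 0.00241j
  m=+0: Y*=-0.31225 + 0.00000j  Y=-0.41962 + 0.00000j  product 0.13103 + 0.00000j
  m=+1: Y*=0.05358 + 0.02567j  Y=0.03181 + 0.02983j  product 0.00094 + 0.00241j
  m=+2: Y*=0.20084 + 0.24977j  Y=0.02903 + 0.45031j  product -0.10664 + 0.09769j
  m=+3: Y*=-0.01289 - 0.05493j  Y=-0.26552 + 0.32249j  product 0.02114 + 0.01043j
  m=+4: Y*=0.07575 - 0.34466j  Y=-0.20930 + 0.02710j  product -0.00651 + 0.07419j
  m=+5: Y*=-0.02981 + 0.03816j  Y=-0.05439 - 0.03920j  product 0.00312 - 0.00091j
  m=+6: Y*=-0.43159 + 0.21430j  Y=-0.00241 - 0.01232j  product 0.00368 + 0.00480j
Total Σ_m = -0.03754 - 0.00000j. Multiply by 0.966644: -0.03629 - 0.00000j. P_6(cos γ) = -0.036290

Legendre polynomial (addition theorem), -0.036290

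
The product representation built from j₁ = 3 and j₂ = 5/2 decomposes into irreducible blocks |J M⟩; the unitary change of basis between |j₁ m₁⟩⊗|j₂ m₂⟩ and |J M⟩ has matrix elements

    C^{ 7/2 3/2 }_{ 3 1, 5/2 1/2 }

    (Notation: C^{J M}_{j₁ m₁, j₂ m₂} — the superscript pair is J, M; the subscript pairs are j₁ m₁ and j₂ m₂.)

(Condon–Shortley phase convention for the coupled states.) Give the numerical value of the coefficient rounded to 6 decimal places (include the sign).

-0.487950  (= −√(5/21))

j₁+j₂−J=2  J+j₁−j₂=4  J−j₁+j₂=3  j₁+j₂+J+1=10
(j₁±m₁, j₂±m₂, J±M) = (4,2,3,2,5,2)
P² = 3072/35
sum k=0..2:
  [0] +1/48 = 1/48
  [1] −1/12 = -1/12
  [2] +1/96 = 1/96
S = -5/96
C² = P²·S² = 5/21 ; C = -0.487950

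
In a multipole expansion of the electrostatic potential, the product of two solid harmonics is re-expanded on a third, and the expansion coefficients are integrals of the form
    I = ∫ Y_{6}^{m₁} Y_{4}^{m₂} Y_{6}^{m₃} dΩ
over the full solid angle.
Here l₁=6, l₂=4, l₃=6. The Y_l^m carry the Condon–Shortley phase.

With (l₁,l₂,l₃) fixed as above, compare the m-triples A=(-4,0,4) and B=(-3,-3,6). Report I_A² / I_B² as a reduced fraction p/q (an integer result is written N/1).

Shared (l₁,l₂,l₃)=(6,4,6): N and (l;000)² cancel in I_A²/I_B².
A: Δ = 4!·8!·4!/17! = 1/15315300; Racah Σ t=2..4: t=2:+1/645120 t=3:−1/181440 t=4:+1/829440 = -1/362880; ⇒ 3j(6 4 6; -4 0 4)² = 256/17017, sgn -1
B: Δ = 4!·8!·4!/17! = 1/15315300; Racah Σ t=1..1: t=1:−1/5806080 = -1/5806080; ⇒ 3j(6 4 6; -3 -3 6)² = 9/884, sgn -1
I_A²/I_B² = (256/17017)/(9/884) = 1024/693

1024/693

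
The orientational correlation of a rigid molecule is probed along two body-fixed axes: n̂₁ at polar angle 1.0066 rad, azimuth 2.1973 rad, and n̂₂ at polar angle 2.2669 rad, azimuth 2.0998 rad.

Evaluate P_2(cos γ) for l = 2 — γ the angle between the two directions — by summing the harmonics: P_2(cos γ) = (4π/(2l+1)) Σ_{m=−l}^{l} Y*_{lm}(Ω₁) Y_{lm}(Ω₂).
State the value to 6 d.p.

-0.362784

Addition theorem: P_2(cos γ) = (4π/5) Σ_m Y*_{lm}(Ω₁) Y_{lm}(Ω₂), m = −2…2:
  [-2]  conj(Y_{2,-2})(Ω₁) = -0.086185-0.262011i ; Y_{2,-2}(Ω₂) = -0.111587+0.198192i ; Δ = +0.061546+0.012156i
  [-1]  conj(Y_{2,-1})(Ω₁) = -0.204675+0.282788i ; Y_{2,-1}(Ω₂) = +0.191842+0.328171i ; Δ = -0.132068-0.012918i
  [+0]  conj(Y_{2,0})(Ω₁) = -0.044839-0.000000i ; Y_{2,0}(Ω₂) = +0.073656+0.000000i ; Δ = -0.003303-0.000000i
  [+1]  conj(Y_{2,1})(Ω₁) = +0.204675+0.282788i ; Y_{2,1}(Ω₂) = -0.191842+0.328171i ; Δ = -0.132068+0.012918i
  [+2]  conj(Y_{2,2})(Ω₁) = -0.086185+0.262011i ; Y_{2,2}(Ω₂) = -0.111587-0.198192i ; Δ = +0.061546-0.012156i
Σ over m = -0.144347+0.000000i; ×(4π/5) → -0.362784+0.000000i. Real part: -0.362784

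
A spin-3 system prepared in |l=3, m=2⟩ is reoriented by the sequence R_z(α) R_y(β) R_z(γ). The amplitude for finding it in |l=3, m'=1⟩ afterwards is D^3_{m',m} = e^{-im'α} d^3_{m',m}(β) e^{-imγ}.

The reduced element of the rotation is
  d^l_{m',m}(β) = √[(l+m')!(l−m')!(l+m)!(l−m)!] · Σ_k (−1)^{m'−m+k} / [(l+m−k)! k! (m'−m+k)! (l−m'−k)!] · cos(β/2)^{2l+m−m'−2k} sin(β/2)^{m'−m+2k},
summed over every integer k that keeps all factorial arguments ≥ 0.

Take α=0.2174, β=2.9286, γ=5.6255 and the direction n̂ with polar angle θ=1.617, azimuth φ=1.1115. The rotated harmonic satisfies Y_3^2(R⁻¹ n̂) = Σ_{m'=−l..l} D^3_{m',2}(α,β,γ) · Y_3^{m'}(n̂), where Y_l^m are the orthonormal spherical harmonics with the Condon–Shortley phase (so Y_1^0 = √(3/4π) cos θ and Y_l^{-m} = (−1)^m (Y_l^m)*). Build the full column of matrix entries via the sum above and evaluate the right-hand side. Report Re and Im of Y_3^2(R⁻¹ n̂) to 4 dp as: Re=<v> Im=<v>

Need the full column D^3_{m',2} for m'=−3..3 at α=0.2174, β=2.9286, γ=5.6255.
cos(β/2)=0.106295, sin(β/2)=0.994335
d^3_{-3,2}: single k=5 term ⇒ +0.253077;  D = -0.097800+0.233416i
d^3_{-2,2}: k∈[4..5] ⇒ +0.055224 -0.966486 = -0.911262;  D = +0.162582-0.896641i
d^3_{-1,2}: k∈[3..4] ⇒ +0.007467 -0.326720 = -0.319253;  D = -0.012137-0.319022i
d^3_{0,2}: k∈[2..3] ⇒ +0.000691 -0.060495 = -0.059803;  D = -0.015110-0.057863i
d^3_{1,2}: k∈[1..2] ⇒ +0.000043 -0.007467 = -0.007425;  D = -0.003381-0.006610i
d^3_{2,2}: k∈[0..1] ⇒ +0.000001 -0.000631 = -0.000630;  D = -0.000401-0.000486i
d^3_{3,2}: single k=0 term ⇒ -0.000033;  D = -0.000026-0.000020i
Y_3^{m'}(θ=1.617,φ=1.1115) and Σ D·Y over m':
  (-0.0978+0.2334i)·(-0.4082+0.0797i)  (+0.1626-0.8966i)·(+0.0286+0.0374i)  (-0.0121-0.3190i)·(-0.1416+0.2863i)  (-0.0151-0.0579i)·(+0.0515+0.0000i)  (-0.0034-0.0066i)·(+0.1416+0.2863i)  (-0.0004-0.0005i)·(+0.0286-0.0374i)  (-0.0000-0.0000i)·(+0.4082+0.0797i)
Y_3^2(R⁻¹ n̂) = +0.153170-0.085818i

Re=0.1532 Im=-0.0858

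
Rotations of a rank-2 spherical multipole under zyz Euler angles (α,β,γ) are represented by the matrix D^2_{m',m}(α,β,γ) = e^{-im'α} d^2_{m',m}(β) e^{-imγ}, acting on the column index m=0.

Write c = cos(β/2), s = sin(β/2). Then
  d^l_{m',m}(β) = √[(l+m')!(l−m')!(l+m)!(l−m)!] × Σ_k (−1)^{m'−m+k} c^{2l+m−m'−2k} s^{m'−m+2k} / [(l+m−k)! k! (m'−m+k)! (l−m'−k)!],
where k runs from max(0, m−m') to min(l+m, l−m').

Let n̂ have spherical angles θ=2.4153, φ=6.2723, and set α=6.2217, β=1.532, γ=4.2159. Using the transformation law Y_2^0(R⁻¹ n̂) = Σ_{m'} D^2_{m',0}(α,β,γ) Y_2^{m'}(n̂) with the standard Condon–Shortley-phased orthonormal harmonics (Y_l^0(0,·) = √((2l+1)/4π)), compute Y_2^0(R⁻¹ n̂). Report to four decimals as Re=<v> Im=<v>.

Need the full column D^2_{m',0} for m'=−2..2 at α=6.2217, β=1.5320, γ=4.2159.
cos(β/2)=0.720689, sin(β/2)=0.693258
d^2_{-2,0}: single k=2 term ⇒ +0.611451;  D = +0.606834-0.075001i
d^2_{-1,0}: k∈[1..2] ⇒ +0.635646 -0.588178 = +0.047468;  D = +0.047378-0.002917i
d^2_{0,0}: k∈[0..2] ⇒ +0.269769 -0.998496 +0.230983 = -0.497743;  D = -0.497743+0.000000i
d^2_{1,0}: k∈[0..1] ⇒ -0.635646 +0.588178 = -0.047468;  D = -0.047378-0.002917i
d^2_{2,0}: single k=0 term ⇒ +0.611451;  D = +0.606834+0.075001i
Y_2^{m'}(θ=2.4153,φ=6.2723) and Σ D·Y over m':
  (+0.6068-0.0750i)·(+0.1703+0.0037i)  (+0.0474-0.0029i)·(-0.3836-0.0042i)  (-0.4977+0.0000i)·(+0.2135+0.0000i)  (-0.0474-0.0029i)·(+0.3836-0.0042i)  (+0.6068+0.0750i)·(+0.1703-0.0037i)
Y_2^0(R⁻¹ n̂) = +0.064635+0.000000i

Re=0.0646 Im=0.0000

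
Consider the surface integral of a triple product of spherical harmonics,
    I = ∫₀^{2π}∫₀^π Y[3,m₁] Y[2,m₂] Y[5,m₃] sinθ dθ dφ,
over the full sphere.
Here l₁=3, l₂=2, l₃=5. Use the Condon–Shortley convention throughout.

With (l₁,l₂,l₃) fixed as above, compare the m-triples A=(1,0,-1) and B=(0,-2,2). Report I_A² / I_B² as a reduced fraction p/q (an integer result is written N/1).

18/7

l's match ⇒ only the (l;m) 3-j factors differ between A and B.
A: triangle coeff Δ(3,2,5) = 1/2310; Σ_t [0,0]: t=0:+1/192 = 1/192; (3j)²=3/77 [(3 2 5; 1 0 -1)], sign=+1
B: triangle coeff Δ(3,2,5) = 1/2310; Σ_t [0,0]: t=0:+1/864 = 1/864; (3j)²=1/66 [(3 2 5; 0 -2 2)], sign=-1
I_A²/I_B² = (3/77)/(1/66) = 18/7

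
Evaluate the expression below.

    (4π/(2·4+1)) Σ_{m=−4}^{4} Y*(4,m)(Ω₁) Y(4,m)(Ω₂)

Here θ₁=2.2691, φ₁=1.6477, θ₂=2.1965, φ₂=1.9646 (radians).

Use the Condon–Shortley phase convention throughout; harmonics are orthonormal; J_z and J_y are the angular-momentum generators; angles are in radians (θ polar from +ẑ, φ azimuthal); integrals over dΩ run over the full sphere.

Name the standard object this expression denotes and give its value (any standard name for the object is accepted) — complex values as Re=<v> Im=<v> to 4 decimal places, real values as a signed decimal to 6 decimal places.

This sum is the spherical-harmonic addition theorem: it equals the Legendre polynomial P_l(cos γ) of the angle γ between the two directions.
Expand P_4 via completeness: Σ_{m} conj(Y_{4,m}) at Ω₁ times Y_{4,m} at Ω₂ —
  m=-4: (+0.145154+0.046115i) × (-0.000844-0.191013i) = +0.008686-0.027765i  (running Σ = +0.008686-0.027765i)
  m=-3: (-0.082686+0.352013i) × (-0.361153-0.148194i) = +0.082028-0.114877i  (running Σ = +0.090715-0.142642i)
  m=-2: (-0.367196-0.056927i) × (-0.217252+0.218214i) = +0.092196-0.067760i  (running Σ = +0.182911-0.210402i)
  m=-1: (-0.001908+0.024757i) × (-0.051613-0.124217i) = +0.003174-0.001041i  (running Σ = +0.186085-0.211443i)
  m=0: (-0.361835-0.000000i) × (-0.335586+0.000000i) = +0.121427+0.000000i  (running Σ = +0.307511-0.211443i)
  m=1: (+0.001908+0.024757i) × (+0.051613-0.124217i) = +0.003174+0.001041i  (running Σ = +0.310685-0.210402i)
  m=2: (-0.367196+0.056927i) × (-0.217252-0.218214i) = +0.092196+0.067760i  (running Σ = +0.402881-0.142642i)
  m=3: (+0.082686+0.352013i) × (+0.361153-0.148194i) = +0.082028+0.114877i  (running Σ = +0.484910-0.027765i)
  m=4: (+0.145154-0.046115i) × (-0.000844+0.191013i) = +0.008686+0.027765i  (running Σ = +0.493596-0.000000i)
Total Σ_m = +0.493596-0.000000i. Multiply by 1.396263: +0.689190-0.000000i. P_4(cos γ) = 0.689190

Legendre polynomial (addition theorem), +0.689190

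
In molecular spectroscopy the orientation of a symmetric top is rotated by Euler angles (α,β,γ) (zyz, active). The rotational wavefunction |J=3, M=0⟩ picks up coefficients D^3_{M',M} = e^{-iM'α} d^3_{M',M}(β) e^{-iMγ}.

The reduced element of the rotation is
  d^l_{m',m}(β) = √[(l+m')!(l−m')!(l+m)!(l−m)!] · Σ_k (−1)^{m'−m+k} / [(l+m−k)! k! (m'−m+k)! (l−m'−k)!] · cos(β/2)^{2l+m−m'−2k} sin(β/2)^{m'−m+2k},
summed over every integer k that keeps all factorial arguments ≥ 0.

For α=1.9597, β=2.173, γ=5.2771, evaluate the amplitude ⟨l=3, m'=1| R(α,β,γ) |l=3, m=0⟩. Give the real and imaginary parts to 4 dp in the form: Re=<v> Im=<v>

Re=0.0818 Im=0.1996

First d^3_{1,0}(β=2.1730), then the phase factors e^{-i(1)α} and e^{-i(0)γ}:
With c≡cos(β/2)=0.465586 and s≡sin(β/2)=0.885003, N=[24·2·6·6]^{1/2}=41.569219
k: max(0,(0)−(1))=0 … min(3+(0),3−(1))=2
  k=0: (−1)^1·41.5692/(12)·0.4656^5·0.8850^1 = -0.067071
  k=1: (−1)^2·41.5692/(4)·0.4656^3·0.8850^3 = +0.727017
  k=2: (−1)^3·41.5692/(12)·0.4656^1·0.8850^5 = -0.875616
d^3_{1,0}(2.1730) = -0.067071 +0.727017 -0.875616 = -0.215669
D = (-0.379174-0.925325i)·(-0.215669)·(+1.000000+0.000000i) = +0.081776+0.199564i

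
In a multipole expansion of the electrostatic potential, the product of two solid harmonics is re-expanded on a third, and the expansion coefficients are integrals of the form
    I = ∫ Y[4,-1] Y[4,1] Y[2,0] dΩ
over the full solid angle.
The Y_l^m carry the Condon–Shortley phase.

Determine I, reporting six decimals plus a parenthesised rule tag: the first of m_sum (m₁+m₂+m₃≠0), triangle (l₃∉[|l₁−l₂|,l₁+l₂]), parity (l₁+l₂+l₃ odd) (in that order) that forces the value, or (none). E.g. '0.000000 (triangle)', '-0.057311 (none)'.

Rules hold: Σm=0, L=10 even, 0≤2≤8.
N = 9·9·5 = 405
Δ = 6!·2!·2!/11! = 1/13860
Racah Σ t=2..4: t=2:+1/192 t=3:−1/36 t=4:+1/192 = -5/288
⇒ 3j(4 4 2; 0 0 0)² = 20/693, sgn -1
Racah Σ t=3..5: t=3:−1/144 t=4:+1/48 t=5:−1/480 = 17/1440
⇒ 3j(4 4 2; -1 1 0)² = 289/13860, sgn +1
4πI² = N·(3j₀)²·(3jₘ)² = 1445/5929
I = -1·√(0.243717/4π) = -0.13926381
No selection rule forces the value: the integral is nonzero (none).

-0.139264 (none)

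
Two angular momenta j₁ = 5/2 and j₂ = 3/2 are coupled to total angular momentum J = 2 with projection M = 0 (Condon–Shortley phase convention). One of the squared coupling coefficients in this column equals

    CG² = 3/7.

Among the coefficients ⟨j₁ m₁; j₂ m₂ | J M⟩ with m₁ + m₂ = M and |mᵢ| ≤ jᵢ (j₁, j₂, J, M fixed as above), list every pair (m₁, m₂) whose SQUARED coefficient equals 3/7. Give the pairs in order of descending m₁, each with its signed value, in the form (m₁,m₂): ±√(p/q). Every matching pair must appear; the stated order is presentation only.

Admissible pairs with m₁+m₂ = M = 0: (-3/2,3/2), (-1/2,1/2), (1/2,-1/2), (3/2,-3/2)
  (m₁,m₂)=(3/2,-3/2): CG² = 3/7, CG = +√(3/7)   ← matches the target
  (m₁,m₂)=(1/2,-1/2): CG² = 1/14, CG = −√(1/14)
  (m₁,m₂)=(-1/2,1/2): CG² = 1/14, CG = −√(1/14)
  (m₁,m₂)=(-3/2,3/2): CG² = 3/7, CG = +√(3/7)   ← matches the target
Pairs with CG² = 3/7: (3/2,-3/2): +√(3/7); (-3/2,3/2): +√(3/7)

(3/2,-3/2): +√(3/7); (-3/2,3/2): +√(3/7)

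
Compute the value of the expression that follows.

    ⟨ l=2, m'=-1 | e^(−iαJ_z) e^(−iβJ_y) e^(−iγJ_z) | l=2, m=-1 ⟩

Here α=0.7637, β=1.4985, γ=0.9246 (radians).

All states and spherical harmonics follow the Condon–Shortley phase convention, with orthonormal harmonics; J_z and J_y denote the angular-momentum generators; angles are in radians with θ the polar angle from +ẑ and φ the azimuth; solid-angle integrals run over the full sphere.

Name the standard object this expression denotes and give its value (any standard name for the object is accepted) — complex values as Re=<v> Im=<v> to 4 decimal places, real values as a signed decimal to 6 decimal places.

This is a Wigner D-matrix element — the rotation-matrix element ⟨l m'| R(α,β,γ) |l m⟩ in the angular-momentum basis.
First d^2_{-1,-1}(β=1.4985), then the phase factors e^{-i(-1)α} and e^{-i(-1)γ}:
c=cos(1.498500/2)=0.732200, s=sin(1.498500/2)=0.681090; N=√[1·6·1·6]=6.000000
The bounds max(0,m−m')=0 and min(l+m,l−m')=1 give 2 terms
  k=0: (−1)^0·6.0000/(6)·0.7322^4·0.6811^0 = +0.287421
  k=1: (−1)^1·6.0000/(2)·0.7322^2·0.6811^2 = -0.746087
d^2_{-1,-1}(1.4985) = +0.287421 -0.746087 = -0.458666
Attach z-rotation phases: D = e^{-i(-1)(0.7637)}·(-0.458666)·e^{-i(-1)(0.9246)} = +0.053771-0.455503i

Wigner D-matrix element, Re=0.0538 Im=-0.4555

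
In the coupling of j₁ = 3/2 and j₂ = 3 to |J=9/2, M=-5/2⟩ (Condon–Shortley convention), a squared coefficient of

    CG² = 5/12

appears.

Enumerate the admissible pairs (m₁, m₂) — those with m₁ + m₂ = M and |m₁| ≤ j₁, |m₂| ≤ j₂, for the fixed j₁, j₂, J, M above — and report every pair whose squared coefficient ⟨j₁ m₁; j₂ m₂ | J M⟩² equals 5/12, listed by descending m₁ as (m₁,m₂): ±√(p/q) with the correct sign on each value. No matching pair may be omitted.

Admissible pairs with m₁+m₂ = M = -5/2: (-3/2,-1), (-1/2,-2), (1/2,-3)
  (m₁,m₂)=(1/2,-3): CG² = 1/12, CG = +√(1/12)
  (m₁,m₂)=(-1/2,-2): CG² = 1/2, CG = +√(1/2)
  (m₁,m₂)=(-3/2,-1): CG² = 5/12, CG = +√(5/12)   ← matches the target
Pairs with CG² = 5/12: (-3/2,-1): +√(5/12)

(-3/2,-1): +√(5/12)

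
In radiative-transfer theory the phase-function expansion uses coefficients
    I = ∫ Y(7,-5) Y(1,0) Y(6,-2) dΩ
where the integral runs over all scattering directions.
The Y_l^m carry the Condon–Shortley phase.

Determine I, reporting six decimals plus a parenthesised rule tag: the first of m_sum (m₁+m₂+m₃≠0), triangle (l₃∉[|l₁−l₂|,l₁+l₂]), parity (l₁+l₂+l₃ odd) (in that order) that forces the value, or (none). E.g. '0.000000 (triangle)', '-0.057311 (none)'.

0.000000 (m_sum)

m-sum = -5 + 0 − 2 = -7 ≠ 0 ⇒ I = 0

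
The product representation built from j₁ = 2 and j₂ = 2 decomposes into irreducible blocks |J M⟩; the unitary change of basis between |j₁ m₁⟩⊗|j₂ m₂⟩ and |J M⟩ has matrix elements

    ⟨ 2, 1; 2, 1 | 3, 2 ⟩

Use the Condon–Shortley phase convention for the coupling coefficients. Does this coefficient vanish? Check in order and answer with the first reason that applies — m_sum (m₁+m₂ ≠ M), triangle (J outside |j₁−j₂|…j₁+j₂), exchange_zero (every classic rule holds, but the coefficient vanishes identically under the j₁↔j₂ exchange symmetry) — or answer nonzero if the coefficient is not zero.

m-sum: m₁+m₂ = 1+1 = 2, M = 2  ✓
triangle: |j₁−j₂| = 0 ≤ J = 3 ≤ j₁+j₂ = 4  ✓
exchange: j₁=j₂ and m₁=m₂, and (−1)^(j₁+j₂−J) = (−1)^1 = −1 forces ⟨j₁m₁;j₂m₂|JM⟩ = −⟨j₂m₂;j₁m₁|JM⟩ = −⟨j₁m₁;j₂m₂|JM⟩ ⇒ the coefficient vanishes identically
Racah sum check: Σ_k collapses to 0 ⇒ CG = 0

exchange_zero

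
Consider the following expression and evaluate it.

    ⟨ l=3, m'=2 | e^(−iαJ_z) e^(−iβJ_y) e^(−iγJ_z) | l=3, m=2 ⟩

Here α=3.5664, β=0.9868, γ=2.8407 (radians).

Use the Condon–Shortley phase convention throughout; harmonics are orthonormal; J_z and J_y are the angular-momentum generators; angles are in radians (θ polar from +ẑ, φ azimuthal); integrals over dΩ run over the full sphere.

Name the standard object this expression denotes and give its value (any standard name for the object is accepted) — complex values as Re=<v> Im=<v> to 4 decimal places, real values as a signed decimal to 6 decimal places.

Wigner D-matrix element, Re=-0.2018 Im=0.0511

This is a Wigner D-matrix element — the rotation-matrix element ⟨l m'| R(α,β,γ) |l m⟩ in the angular-momentum basis.
First d^3_{2,2}(β=0.9868), then the phase factors e^{-i(2)α} and e^{-i(2)γ}:
c=cos(0.986800/2)=0.880728, s=sin(0.986800/2)=0.473623; N=√[120·1·120·1]=120.000000
The bounds max(0,m−m')=0 and min(l+m,l−m')=1 give 2 terms
  k=0: (−1)^0·120.0000/(120)·0.8807^6·0.4736^0 = +0.466713
  k=1: (−1)^1·120.0000/(24)·0.8807^4·0.4736^2 = -0.674842
d^3_{2,2}(0.9868) = +0.466713 -0.674842 = -0.208129
Phases: e^{-i·(2)·3.5664}=+0.660273-0.751026i, e^{-i·(2)·2.8407}=+0.824326+0.566115i ⇒ D=-0.201770+0.051054i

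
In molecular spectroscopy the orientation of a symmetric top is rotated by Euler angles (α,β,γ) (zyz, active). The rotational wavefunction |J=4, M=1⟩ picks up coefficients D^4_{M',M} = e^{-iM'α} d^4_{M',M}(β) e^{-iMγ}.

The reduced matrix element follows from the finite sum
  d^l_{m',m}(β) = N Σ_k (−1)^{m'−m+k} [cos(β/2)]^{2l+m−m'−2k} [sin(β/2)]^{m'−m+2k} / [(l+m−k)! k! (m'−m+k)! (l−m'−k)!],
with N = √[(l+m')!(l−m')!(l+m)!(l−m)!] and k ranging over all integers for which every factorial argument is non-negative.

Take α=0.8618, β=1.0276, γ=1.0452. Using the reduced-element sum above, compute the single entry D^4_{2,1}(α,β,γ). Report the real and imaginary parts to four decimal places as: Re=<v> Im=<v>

Re=-0.1877 Im=-0.0734

First d^4_{2,1}(β=1.0276), then the phase factors e^{-i(2)α} and e^{-i(1)γ}:
c=cos(1.027600/2)=0.870883, s=sin(1.027600/2)=0.491490; N=√[720·2·120·6]=1018.233765
k∈{0,1,2} keeps every argument non-negative
  k=0: (−1)^1·1018.2338/(240)·0.8709^7·0.4915^1 = -0.792265
  k=1: (−1)^2·1018.2338/(48)·0.8709^5·0.4915^3 = +1.261683
  k=2: (−1)^3·1018.2338/(72)·0.8709^3·0.4915^5 = -0.267898
d^4_{2,1}(1.0276) = -0.792265 +1.261683 -0.267898 = +0.201520
Phases: e^{-i·(2)·0.8618}=-0.152210-0.988348i, e^{-i·(1)·1.0452}=+0.501729-0.865025i ⇒ D=-0.187679-0.073397i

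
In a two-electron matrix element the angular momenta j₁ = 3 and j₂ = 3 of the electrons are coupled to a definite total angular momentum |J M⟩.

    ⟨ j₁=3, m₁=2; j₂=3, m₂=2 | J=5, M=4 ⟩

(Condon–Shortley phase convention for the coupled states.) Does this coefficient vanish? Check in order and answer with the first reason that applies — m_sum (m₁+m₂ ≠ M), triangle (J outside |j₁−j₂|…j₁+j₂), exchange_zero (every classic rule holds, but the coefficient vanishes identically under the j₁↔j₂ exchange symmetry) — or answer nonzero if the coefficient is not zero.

exchange_zero

m-sum: m₁+m₂ = 2+2 = 4, M = 4  ✓
triangle: |j₁−j₂| = 0 ≤ J = 5 ≤ j₁+j₂ = 6  ✓
exchange: j₁=j₂ and m₁=m₂, and (−1)^(j₁+j₂−J) = (−1)^1 = −1 forces ⟨j₁m₁;j₂m₂|JM⟩ = −⟨j₂m₂;j₁m₁|JM⟩ = −⟨j₁m₁;j₂m₂|JM⟩ ⇒ the coefficient vanishes identically
Racah sum check: Σ_k collapses to 0 ⇒ CG = 0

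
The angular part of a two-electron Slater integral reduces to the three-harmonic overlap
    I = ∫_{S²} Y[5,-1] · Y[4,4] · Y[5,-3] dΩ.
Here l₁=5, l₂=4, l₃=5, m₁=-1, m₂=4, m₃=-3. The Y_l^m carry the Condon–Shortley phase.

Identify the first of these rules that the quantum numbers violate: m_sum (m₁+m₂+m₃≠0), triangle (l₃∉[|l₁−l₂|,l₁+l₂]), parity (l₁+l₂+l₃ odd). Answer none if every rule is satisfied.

m₁+m₂+m₃ = -1 + 4 − 3 = 0  ✓
triangle: |5−4|=1 ≤ l₃=5 ≤ 5+4=9  ✓
parity: l₁+l₂+l₃ = 14 is even  ✓

none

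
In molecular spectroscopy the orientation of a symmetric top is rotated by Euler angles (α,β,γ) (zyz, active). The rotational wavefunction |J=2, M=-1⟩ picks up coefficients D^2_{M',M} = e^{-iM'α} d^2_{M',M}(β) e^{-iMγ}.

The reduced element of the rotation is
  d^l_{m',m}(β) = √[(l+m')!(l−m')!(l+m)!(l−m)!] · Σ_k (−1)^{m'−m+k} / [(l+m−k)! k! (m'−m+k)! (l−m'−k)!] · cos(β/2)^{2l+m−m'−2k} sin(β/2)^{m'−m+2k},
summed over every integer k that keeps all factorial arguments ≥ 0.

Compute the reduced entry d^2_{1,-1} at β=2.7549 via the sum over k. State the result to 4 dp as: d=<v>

d^2_{1,-1}(β=2.7549) via the finite sum:
Half-angle: c=0.192144, s=0.981367. N=√(6·1·1·6)=6.000000
The bounds max(0,m−m')=0 and min(l+m,l−m')=1 give 2 terms
  k=0: (−1)^2·6.0000/(2)·0.1921^2·0.9814^2 = +0.106669
  k=1: (−1)^3·6.0000/(6)·0.1921^0·0.9814^4 = -0.927524
d^2_{1,-1}(2.7549) = +0.106669 -0.927524 = -0.820856

d=-0.8209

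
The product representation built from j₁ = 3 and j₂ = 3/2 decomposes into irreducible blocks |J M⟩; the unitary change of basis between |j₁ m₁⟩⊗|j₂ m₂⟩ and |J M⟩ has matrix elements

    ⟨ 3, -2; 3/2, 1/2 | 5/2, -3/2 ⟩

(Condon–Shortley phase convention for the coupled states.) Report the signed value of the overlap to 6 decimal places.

+0.267261  (= +√(1/14))

j₁+j₂−J=2  J+j₁−j₂=4  J−j₁+j₂=1  j₁+j₂+J+1=8
(j₁±m₁, j₂±m₂, J±M) = (1,5,2,1,1,4)
P² = 288/7
sum k=1..2:
  [1] −1/24 = -1/24
  [2] +1/12 = 1/12
S = 1/24
C² = P²·S² = 1/14 ; C = +0.267261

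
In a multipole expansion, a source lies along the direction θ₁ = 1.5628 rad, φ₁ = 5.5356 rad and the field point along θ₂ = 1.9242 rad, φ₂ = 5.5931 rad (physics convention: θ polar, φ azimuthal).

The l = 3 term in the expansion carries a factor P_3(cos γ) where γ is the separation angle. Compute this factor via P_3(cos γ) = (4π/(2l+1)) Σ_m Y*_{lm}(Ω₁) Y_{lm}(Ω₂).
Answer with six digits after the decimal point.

Expand P_3 via completeness: Σ_{m} conj(Y_{3,m}) at Ω₁ times Y_{3,m} at Ω₂ —
  m=-3: Y*=-0.259706-0.326489i  Y=-0.165024+0.302463i  product +0.141608-0.024673i
  m=-2: Y*=+0.000617-0.008148i  Y=-0.058990-0.305696i  product -0.002527+0.000292i
  m=-1: Y*=-0.236915+0.219643i  Y=-0.093789-0.077421i  product +0.039225-0.002258i
  m=+0: Y*=-0.008951-0.000000i  Y=+0.310111+0.000000i  product -0.002776-0.000000i
  m=+1: Y*=+0.236915+0.219643i  Y=+0.093789-0.077421i  product +0.039225+0.002258i
  m=+2: Y*=+0.000617+0.008148i  Y=-0.058990+0.305696i  product -0.002527-0.000292i
  m=+3: Y*=+0.259706-0.326489i  Y=+0.165024+0.302463i  product +0.141608+0.024673i
Total Σ_m = +0.353837+0.000000i. Multiply by 1.795196: +0.635206+0.000000i. P_3(cos γ) = 0.635206

0.635206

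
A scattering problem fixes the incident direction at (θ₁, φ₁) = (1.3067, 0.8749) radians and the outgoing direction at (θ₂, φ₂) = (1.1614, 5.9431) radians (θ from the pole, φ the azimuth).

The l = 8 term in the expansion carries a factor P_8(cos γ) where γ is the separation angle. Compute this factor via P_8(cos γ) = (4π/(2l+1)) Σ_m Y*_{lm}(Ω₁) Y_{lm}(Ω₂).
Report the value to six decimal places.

-0.254307

Summing Y*_{l m}(θ₁,φ₁)·Y_{l m}(θ₂,φ₂) over m ∈ [−8, 8]; prefactor 4π/(2·8+1) = 0.739198:
  m=-8: (0.29322 + 0.25511j) × (-0.23595 + 0.10563j) = -0.09613 - 0.02922j  (running Σ = -0.09613 - 0.02922j)
  m=-7: (0.41510 - 0.06651j) × (-0.32493 + 0.30944j) = -0.11429 + 0.15006j  (running Σ = -0.21043 + 0.12084j)
  m=-6: (0.00344 - 0.00579j) × (-0.13980 + 0.27541j) = 0.00111 + 0.00176j  (running Σ = -0.20932 + 0.12260j)
  m=-5: (0.11666 + 0.33203j) × (0.01694 - 0.12997j) = 0.04513 - 0.00954j  (running Σ = -0.16419 + 0.11306j)
  m=-4: (0.12927 + 0.04836j) × (-0.07446 - 0.34858j) = 0.00723 - 0.04866j  (running Σ = -0.15695 + 0.06440j)
  m=-3: (-0.25131 + 0.14286j) × (-0.01973 - 0.03215j) = 0.00955 + 0.00526j  (running Σ = -0.14740 + 0.06966j)
  m=-2: (-0.03371 + 0.18631j) × (0.25483 + 0.20614j) = -0.04700 + 0.04053j  (running Σ = -0.19440 + 0.11018j)
  m=-1: (-0.16426 - 0.19664j) × (0.09863 + 0.03490j) = -0.00934 - 0.02513j  (running Σ = -0.20373 + 0.08506j)
  m=0: (-0.20301 + 0.00000j) × (-0.31248 + 0.00000j) = 0.06344 + 0.00000j  (running Σ = -0.14030 + 0.08506j)
  m=1: (0.16426 - 0.19664j) × (-0.09863 + 0.03490j) = -0.00934 + 0.02513j  (running Σ = -0.14963 + 0.11018j)
  m=2: (-0.03371 - 0.18631j) × (0.25483 - 0.20614j) = -0.04700 - 0.04053j  (running Σ = -0.19663 + 0.06966j)
  m=3: (0.25131 + 0.14286j) × (0.01973 - 0.03215j) = 0.00955 - 0.00526j  (running Σ = -0.18708 + 0.06440j)
  m=4: (0.12927 - 0.04836j) × (-0.07446 + 0.34858j) = 0.00723 + 0.04866j  (running Σ = -0.17985 + 0.11306j)
  m=5: (-0.11666 + 0.33203j) × (-0.01694 - 0.12997j) = 0.04513 + 0.00954j  (running Σ = -0.13472 + 0.12260j)
  m=6: (0.00344 + 0.00579j) × (-0.13980 - 0.27541j) = 0.00111 - 0.00176j  (running Σ = -0.13360 + 0.12084j)
  m=7: (-0.41510 - 0.06651j) × (0.32493 + 0.30944j) = -0.11429 - 0.15006j  (running Σ = -0.24790 - 0.02922j)
  m=8: (0.29322 - 0.25511j) × (-0.23595 - 0.10563j) = -0.09613 + 0.02922j  (running Σ = -0.34403 - 0.00000j)
Total Σ_m = -0.34403 - 0.00000j. Multiply by 0.739198: -0.25431 - 0.00000j. P_8(cos γ) = -0.254307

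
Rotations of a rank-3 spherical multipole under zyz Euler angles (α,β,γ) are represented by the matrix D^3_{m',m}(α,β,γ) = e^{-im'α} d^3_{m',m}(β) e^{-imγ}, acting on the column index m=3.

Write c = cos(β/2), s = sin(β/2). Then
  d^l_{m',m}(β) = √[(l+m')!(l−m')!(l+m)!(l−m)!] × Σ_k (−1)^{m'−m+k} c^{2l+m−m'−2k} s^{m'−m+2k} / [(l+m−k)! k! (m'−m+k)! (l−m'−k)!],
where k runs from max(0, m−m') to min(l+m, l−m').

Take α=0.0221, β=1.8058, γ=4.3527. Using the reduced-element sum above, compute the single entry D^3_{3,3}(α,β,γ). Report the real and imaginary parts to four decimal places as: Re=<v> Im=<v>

Re=0.0479 Im=-0.0299

D^3_{3,3}(0.0221,1.8058,4.3527) = e^{-i·3·0.0221}·d^3_{3,3}(1.8058)·e^{-i·3·4.3527}. Compute d first:
c=cos(1.805800/2)=0.619336, s=sin(1.805800/2)=0.785126; N=√[720·1·720·1]=720.000000
The bounds max(0,m−m')=0 and min(l+m,l−m')=0 give 1 term
  k=0: (−1)^0·720.0000/(720)·0.6193^6·0.7851^0 = +0.056436
d^3_{3,3}(1.8058) = +0.056436
Attach z-rotation phases: D = e^{-i(3)(0.0221)}·(+0.056436)·e^{-i(3)(4.3527)} = +0.047875-0.029884i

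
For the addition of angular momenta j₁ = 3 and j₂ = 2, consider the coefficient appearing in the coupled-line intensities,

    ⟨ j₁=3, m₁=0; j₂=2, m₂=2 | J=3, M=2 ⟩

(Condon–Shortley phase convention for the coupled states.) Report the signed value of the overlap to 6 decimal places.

+√(1/3) ≈ +0.577350

j₁+j₂−J=2  J+j₁−j₂=4  J−j₁+j₂=2  j₁+j₂+J+1=9
(j₁±m₁, j₂±m₂, J±M) = (3,3,4,0,5,1)
P² = 192
sum k=2..2:
  [2] +1/24 = 1/24
S = 1/24
C² = P²·S² = 1/3 ; C = +0.577350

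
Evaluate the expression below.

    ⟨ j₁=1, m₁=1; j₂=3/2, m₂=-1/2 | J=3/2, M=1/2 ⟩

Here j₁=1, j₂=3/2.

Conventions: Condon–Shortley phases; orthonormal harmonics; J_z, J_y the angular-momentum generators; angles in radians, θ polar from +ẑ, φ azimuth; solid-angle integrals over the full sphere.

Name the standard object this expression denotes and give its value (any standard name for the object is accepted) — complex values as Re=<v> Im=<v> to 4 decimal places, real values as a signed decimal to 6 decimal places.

This is a Clebsch–Gordan (vector-coupling) coefficient.
√[4·1!1!2!/5! · 2!0!1!2!2!1!] = √(8/15)
  +(−1)^0/∏(0,1,0,1,1,1)! = 1  (running 1)
⟨..|..⟩ = √(8/15)·(1) = +0.730297

Clebsch–Gordan coefficient, +√(8/15) ≈ +0.730297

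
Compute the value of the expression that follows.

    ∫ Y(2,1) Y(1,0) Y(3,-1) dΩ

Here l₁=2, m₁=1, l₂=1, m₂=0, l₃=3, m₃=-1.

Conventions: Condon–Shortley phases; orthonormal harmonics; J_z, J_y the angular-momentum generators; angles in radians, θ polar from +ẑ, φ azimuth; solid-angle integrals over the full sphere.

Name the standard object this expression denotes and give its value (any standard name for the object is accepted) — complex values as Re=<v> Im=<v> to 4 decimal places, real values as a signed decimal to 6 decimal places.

Gaunt coefficient, -0.233597

This is a Gaunt coefficient — the integral of a triple product of spherical harmonics over the sphere.
Checks pass: Σm=0; 6 even; l₃=3∈[1,3].
(2·2+1)(2·1+1)(2·3+1) = 105
Δ: 0! 4! 2! / 7! → 1/105
sum: t=0:+1/4 = 1/4
3j²(2 1 3; 0 0 0) = Δ·Π!·Σ² = 3/35  (sign -1)
sum: t=0:+1/6 = 1/6
3j²(2 1 3; 1 0 -1) = Δ·Π!·Σ² = 8/105  (sign +1)
combine: 4πI² = 105·3/35·8/105 = 24/35
take √, sign -1: I = -0.23359668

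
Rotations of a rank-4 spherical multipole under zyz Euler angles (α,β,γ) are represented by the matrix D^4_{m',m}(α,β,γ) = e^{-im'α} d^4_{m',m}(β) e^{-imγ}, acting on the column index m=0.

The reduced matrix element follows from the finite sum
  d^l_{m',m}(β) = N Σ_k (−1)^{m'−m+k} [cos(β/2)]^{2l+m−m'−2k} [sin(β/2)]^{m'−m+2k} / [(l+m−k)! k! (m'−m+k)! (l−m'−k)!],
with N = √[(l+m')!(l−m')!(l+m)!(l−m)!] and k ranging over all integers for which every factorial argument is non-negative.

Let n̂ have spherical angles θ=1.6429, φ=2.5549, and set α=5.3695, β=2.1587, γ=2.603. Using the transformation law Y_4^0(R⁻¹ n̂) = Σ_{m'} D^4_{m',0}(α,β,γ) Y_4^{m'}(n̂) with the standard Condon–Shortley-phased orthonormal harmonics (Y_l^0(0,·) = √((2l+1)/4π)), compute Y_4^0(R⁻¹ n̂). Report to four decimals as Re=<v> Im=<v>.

Re=-0.3021 Im=0.0000

Need the full column D^4_{m',0} for m'=−4..4 at α=5.3695, β=2.1587, γ=2.6030.
cos(β/2)=0.471902, sin(β/2)=0.881651
d^4_{-4,0}: single k=4 term ⇒ +0.250693;  D = -0.218404+0.123071i
d^4_{-3,0}: k∈[3..4] ⇒ +0.189763 -0.662373 = -0.472610;  D = +0.435203+0.184276i
d^4_{-2,0}: k∈[2..4] ⇒ +0.081437 -0.758024 +0.992213 = +0.315627;  D = -0.080096-0.305295i
d^4_{-1,0}: k∈[1..4] ⇒ +0.020548 -0.430342 +1.502120 -0.873865 = +0.218461;  D = +0.133443-0.172969i
d^4_{0,0}: k∈[0..4] ⇒ +0.002459 -0.137348 +1.078687 -1.673415 +0.365069 = -0.364548;  D = -0.364548+0.000000i
d^4_{1,0}: k∈[0..3] ⇒ -0.020548 +0.430342 -1.502120 +0.873865 = -0.218461;  D = -0.133443-0.172969i
d^4_{2,0}: k∈[0..2] ⇒ +0.081437 -0.758024 +0.992213 = +0.315627;  D = -0.080096+0.305295i
d^4_{3,0}: k∈[0..1] ⇒ -0.189763 +0.662373 = +0.472610;  D = -0.435203+0.184276i
d^4_{4,0}: single k=0 term ⇒ +0.250693;  D = -0.218404-0.123071i
Y_4^{m'}(θ=1.6429,φ=2.5549) and Σ D·Y over m':
  (-0.2184+0.1231i)·(-0.3067+0.3126i)  (+0.4352+0.1843i)·(-0.0168+0.0879i)  (-0.0801-0.3053i)·(-0.1241-0.2957i)  (+0.1334-0.1730i)·(-0.0839-0.0558i)  (-0.3645+0.0000i)·(+0.3010+0.0000i)  (-0.1334-0.1730i)·(+0.0839-0.0558i)  (-0.0801+0.3053i)·(-0.1241+0.2957i)  (-0.4352+0.1843i)·(+0.0168+0.0879i)  (-0.2184-0.1231i)·(-0.3067-0.3126i)
Y_4^0(R⁻¹ n̂) = -0.302068+0.000000i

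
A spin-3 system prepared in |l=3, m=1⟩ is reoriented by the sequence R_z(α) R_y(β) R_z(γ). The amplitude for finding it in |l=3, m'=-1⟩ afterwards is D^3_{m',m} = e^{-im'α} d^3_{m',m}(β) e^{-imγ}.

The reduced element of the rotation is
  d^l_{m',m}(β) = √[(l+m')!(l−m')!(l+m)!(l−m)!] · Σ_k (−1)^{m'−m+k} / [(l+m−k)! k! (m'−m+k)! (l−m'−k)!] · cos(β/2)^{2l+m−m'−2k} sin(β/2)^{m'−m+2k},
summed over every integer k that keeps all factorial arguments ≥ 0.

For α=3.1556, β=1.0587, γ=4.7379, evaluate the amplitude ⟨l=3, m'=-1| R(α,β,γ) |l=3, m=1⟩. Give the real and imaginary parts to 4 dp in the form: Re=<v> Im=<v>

Split into d^3_{-1,1}(β=1.0587) × two z-phases.
c=cos(1.058700/2)=0.863135, s=sin(1.058700/2)=0.504972; N=√[2·24·24·2]=48.000000
k∈{2,3,4} keeps every argument non-negative
  k=2: (−1)^0·48.0000/(8)·0.8631^4·0.5050^2 = +0.849185
  k=3: (−1)^1·48.0000/(6)·0.8631^2·0.5050^4 = -0.387542
  k=4: (−1)^2·48.0000/(48)·0.8631^0·0.5050^6 = +0.016581
d^3_{-1,1}(1.0587) = +0.849185 -0.387542 +0.016581 = +0.478224
Phases: e^{-i·(-1)·3.1556}=-0.999902-0.014007i, e^{-i·(1)·4.7379}=+0.025508+0.999675i ⇒ D=-0.005501-0.478193i

Re=-0.0055 Im=-0.4782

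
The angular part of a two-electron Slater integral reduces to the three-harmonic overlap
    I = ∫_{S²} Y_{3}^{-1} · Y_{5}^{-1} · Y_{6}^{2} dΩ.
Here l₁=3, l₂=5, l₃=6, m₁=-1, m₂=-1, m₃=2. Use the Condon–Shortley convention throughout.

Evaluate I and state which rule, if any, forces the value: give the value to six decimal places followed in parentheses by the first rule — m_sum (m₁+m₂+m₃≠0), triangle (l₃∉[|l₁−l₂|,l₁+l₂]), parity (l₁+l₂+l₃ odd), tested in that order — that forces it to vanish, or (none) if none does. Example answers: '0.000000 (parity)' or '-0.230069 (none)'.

0.134828 (none)

Checks pass: Σm=0; 14 even; l₃=6∈[2,8].
(2·3+1)(2·5+1)(2·6+1) = 1001
Δ: 2! 4! 8! / 15! → 1/675675
sum: t=0:+1/8640 t=1:−1/2304 t=2:+1/8640 = -7/34560
3j²(3 5 6; 0 0 0) = Δ·Π!·Σ² = 7/429  (sign -1)
sum: t=0:+1/27648 t=1:−1/4320 t=2:+1/11520 = -1/9216
3j²(3 5 6; -1 -1 2) = Δ·Π!·Σ² = 2/143  (sign -1)
combine: 4πI² = 1001·7/429·2/143 = 98/429
take √, sign +1: I = 0.13482780
No selection rule forces the value: the integral is nonzero (none).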